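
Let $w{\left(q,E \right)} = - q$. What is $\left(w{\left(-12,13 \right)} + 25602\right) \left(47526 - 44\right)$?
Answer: $1216203948$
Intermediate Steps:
$\left(w{\left(-12,13 \right)} + 25602\right) \left(47526 - 44\right) = \left(\left(-1\right) \left(-12\right) + 25602\right) \left(47526 - 44\right) = \left(12 + 25602\right) 47482 = 25614 \cdot 47482 = 1216203948$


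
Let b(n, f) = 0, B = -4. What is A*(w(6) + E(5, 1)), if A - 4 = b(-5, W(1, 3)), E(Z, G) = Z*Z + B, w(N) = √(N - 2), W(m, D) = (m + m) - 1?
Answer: 92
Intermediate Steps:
W(m, D) = -1 + 2*m (W(m, D) = 2*m - 1 = -1 + 2*m)
w(N) = √(-2 + N)
E(Z, G) = -4 + Z² (E(Z, G) = Z*Z - 4 = Z² - 4 = -4 + Z²)
A = 4 (A = 4 + 0 = 4)
A*(w(6) + E(5, 1)) = 4*(√(-2 + 6) + (-4 + 5²)) = 4*(√4 + (-4 + 25)) = 4*(2 + 21) = 4*23 = 92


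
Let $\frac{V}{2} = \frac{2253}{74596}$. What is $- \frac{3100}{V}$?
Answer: $- \frac{115623800}{2253} \approx -51320.0$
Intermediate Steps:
$V = \frac{2253}{37298}$ ($V = 2 \cdot \frac{2253}{74596} = \frac{2253}{37298} \approx 0.060405$)
$- \frac{3100}{V} = - \frac{3100}{\frac{2253}{37298}} = \left(-3100\right) \frac{37298}{2253} = - \frac{115623800}{2253}$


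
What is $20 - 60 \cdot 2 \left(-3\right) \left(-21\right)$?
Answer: $-7540$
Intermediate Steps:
$20 - 60 \cdot 2 \left(-3\right) \left(-21\right) = 20 - 60 \left(\left(-6\right) \left(-21\right)\right) = 20 - 7560 = -7540$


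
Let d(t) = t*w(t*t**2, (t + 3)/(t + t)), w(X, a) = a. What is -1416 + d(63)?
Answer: -1383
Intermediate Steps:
d(t) = 3/2 + t/2 (d(t) = t*((t + 3)/(t + t)) = t*((3 + t)/((2*t))) = t*((3 + t)*(1/(2*t))) = t*((3 + t)/(2*t)) = 3/2 + t/2)
-1416 + d(63) = -1416 + (3/2 + (1/2)*63) = -1416 + (3/2 + 63/2) = -1416 + 33 = -1383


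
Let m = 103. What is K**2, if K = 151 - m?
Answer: 2304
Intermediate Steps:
K = 48 (K = 151 - 1*103 = 151 - 103 = 48)
K**2 = 48**2 = 2304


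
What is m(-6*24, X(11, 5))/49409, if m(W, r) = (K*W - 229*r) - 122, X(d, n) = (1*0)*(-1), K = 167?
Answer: -24170/49409 ≈ -0.48918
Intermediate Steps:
X(d, n) = 0 (X(d, n) = 0*(-1) = 0)
m(W, r) = -122 - 229*r + 167*W (m(W, r) = (167*W - 229*r) - 122 = (-229*r + 167*W) - 122 = -122 - 229*r + 167*W)
m(-6*24, X(11, 5))/49409 = (-122 - 229*0 + 167*(-6*24))/49409 = (-122 + 0 + 167*(-144))*(1/49409) = (-122 + 0 - 24048)*(1/49409) = -24170*1/49409 = -24170/49409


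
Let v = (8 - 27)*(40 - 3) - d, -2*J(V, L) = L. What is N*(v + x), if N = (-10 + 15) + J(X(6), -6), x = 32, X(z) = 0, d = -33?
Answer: -5104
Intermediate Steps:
J(V, L) = -L/2
N = 8 (N = (-10 + 15) - ½*(-6) = 5 + 3 = 8)
v = -670 (v = (8 - 27)*(40 - 3) - 1*(-33) = -19*37 + 33 = -703 + 33 = -670)
N*(v + x) = 8*(-670 + 32) = 8*(-638) = -5104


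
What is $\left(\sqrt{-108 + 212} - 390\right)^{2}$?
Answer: $152204 - 1560 \sqrt{26} \approx 1.4425 \cdot 10^{5}$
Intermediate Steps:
$\left(\sqrt{-108 + 212} - 390\right)^{2} = \left(\sqrt{104} - 390\right)^{2} = \left(2 \sqrt{26} - 390\right)^{2} = \left(-390 + 2 \sqrt{26}\right)^{2}$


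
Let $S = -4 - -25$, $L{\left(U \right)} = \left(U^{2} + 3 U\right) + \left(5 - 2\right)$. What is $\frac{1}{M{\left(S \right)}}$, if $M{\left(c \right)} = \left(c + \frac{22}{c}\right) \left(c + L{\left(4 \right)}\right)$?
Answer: $\frac{21}{24076} \approx 0.00087224$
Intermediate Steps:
$L{\left(U \right)} = 3 + U^{2} + 3 U$ ($L{\left(U \right)} = \left(U^{2} + 3 U\right) + 3 = 3 + U^{2} + 3 U$)
$S = 21$ ($S = -4 + 25 = 21$)
$M{\left(c \right)} = \left(31 + c\right) \left(c + \frac{22}{c}\right)$ ($M{\left(c \right)} = \left(c + \frac{22}{c}\right) \left(c + \left(3 + 4^{2} + 3 \cdot 4\right)\right) = \left(c + \frac{22}{c}\right) \left(c + \left(3 + 16 + 12\right)\right) = \left(c + \frac{22}{c}\right) \left(c + 31\right) = \left(c + \frac{22}{c}\right) \left(31 + c\right) = \left(31 + c\right) \left(c + \frac{22}{c}\right)$)
$\frac{1}{M{\left(S \right)}} = \frac{1}{22 + 21^{2} + 31 \cdot 21 + \frac{682}{21}} = \frac{1}{22 + 441 + 651 + 682 \cdot \frac{1}{21}} = \frac{1}{22 + 441 + 651 + \frac{682}{21}} = \frac{1}{\frac{24076}{21}} = \frac{21}{24076}$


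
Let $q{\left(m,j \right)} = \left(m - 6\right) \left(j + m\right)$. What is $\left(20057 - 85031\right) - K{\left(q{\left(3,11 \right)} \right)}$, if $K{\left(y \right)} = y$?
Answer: $-64932$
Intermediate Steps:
$q{\left(m,j \right)} = \left(-6 + m\right) \left(j + m\right)$
$\left(20057 - 85031\right) - K{\left(q{\left(3,11 \right)} \right)} = \left(20057 - 85031\right) - \left(3^{2} - 66 - 18 + 11 \cdot 3\right) = -64974 - \left(9 - 66 - 18 + 33\right) = -64974 - -42 = -64974 + 42 = -64932$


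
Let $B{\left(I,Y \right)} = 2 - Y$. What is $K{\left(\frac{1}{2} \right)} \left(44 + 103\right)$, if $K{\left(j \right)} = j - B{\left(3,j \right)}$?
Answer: $-147$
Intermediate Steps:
$K{\left(j \right)} = -2 + 2 j$ ($K{\left(j \right)} = j - \left(2 - j\right) = j + \left(-2 + j\right) = -2 + 2 j$)
$K{\left(\frac{1}{2} \right)} \left(44 + 103\right) = \left(-2 + \frac{2}{2}\right) \left(44 + 103\right) = \left(-2 + 2 \cdot \frac{1}{2}\right) 147 = \left(-2 + 1\right) 147 = \left(-1\right) 147 = -147$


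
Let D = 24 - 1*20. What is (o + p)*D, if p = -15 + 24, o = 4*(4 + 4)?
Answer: 164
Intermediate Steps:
o = 32 (o = 4*8 = 32)
D = 4 (D = 24 - 20 = 4)
p = 9
(o + p)*D = (32 + 9)*4 = 41*4 = 164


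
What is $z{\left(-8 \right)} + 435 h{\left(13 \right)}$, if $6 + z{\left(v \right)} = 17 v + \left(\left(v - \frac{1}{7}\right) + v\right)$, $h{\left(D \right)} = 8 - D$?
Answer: $- \frac{16332}{7} \approx -2333.1$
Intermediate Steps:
$z{\left(v \right)} = - \frac{43}{7} + 19 v$ ($z{\left(v \right)} = -6 + \left(17 v + \left(\left(v - \frac{1}{7}\right) + v\right)\right) = -6 + \left(17 v + \left(\left(- \frac{1}{7} + v\right) + v\right)\right) = -6 + \left(17 v + \left(- \frac{1}{7} + 2 v\right)\right) = -6 + \left(- \frac{1}{7} + 19 v\right) = - \frac{43}{7} + 19 v$)
$z{\left(-8 \right)} + 435 h{\left(13 \right)} = \left(- \frac{43}{7} + 19 \left(-8\right)\right) + 435 \left(8 - 13\right) = \left(- \frac{43}{7} - 152\right) + 435 \left(8 - 13\right) = - \frac{1107}{7} + 435 \left(-5\right) = - \frac{1107}{7} - 2175 = - \frac{16332}{7}$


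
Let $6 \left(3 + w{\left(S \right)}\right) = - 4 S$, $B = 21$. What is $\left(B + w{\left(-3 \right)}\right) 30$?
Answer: $600$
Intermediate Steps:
$w{\left(S \right)} = -3 - \frac{2 S}{3}$ ($w{\left(S \right)} = -3 + \frac{\left(-4\right) S}{6} = -3 - \frac{2 S}{3}$)
$\left(B + w{\left(-3 \right)}\right) 30 = \left(21 - 1\right) 30 = 20 \cdot 30 = 600$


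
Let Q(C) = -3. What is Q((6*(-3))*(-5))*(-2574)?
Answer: 7722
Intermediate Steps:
Q((6*(-3))*(-5))*(-2574) = -3*(-2574) = 7722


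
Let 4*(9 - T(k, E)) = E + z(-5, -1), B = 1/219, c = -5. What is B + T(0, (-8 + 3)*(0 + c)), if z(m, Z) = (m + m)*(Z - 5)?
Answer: -10727/876 ≈ -12.245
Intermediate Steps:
z(m, Z) = 2*m*(-5 + Z) (z(m, Z) = (2*m)*(-5 + Z) = 2*m*(-5 + Z))
B = 1/219 ≈ 0.0045662
T(k, E) = -6 - E/4 (T(k, E) = 9 - (E + 2*(-5)*(-5 - 1))/4 = 9 - (E + 2*(-5)*(-6))/4 = 9 - (E + 60)/4 = 9 - (60 + E)/4 = 9 + (-15 - E/4) = -6 - E/4)
B + T(0, (-8 + 3)*(0 + c)) = 1/219 + (-6 - (-8 + 3)*(0 - 5)/4) = 1/219 + (-6 - (-5)*(-5)/4) = 1/219 + (-6 - ¼*25) = 1/219 + (-6 - 25/4) = 1/219 - 49/4 = -10727/876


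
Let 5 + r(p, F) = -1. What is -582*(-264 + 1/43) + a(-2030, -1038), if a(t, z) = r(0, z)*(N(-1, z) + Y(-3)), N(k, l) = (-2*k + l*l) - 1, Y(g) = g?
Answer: -271373754/43 ≈ -6.3110e+6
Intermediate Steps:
N(k, l) = -1 + l² - 2*k (N(k, l) = (-2*k + l²) - 1 = (l² - 2*k) - 1 = -1 + l² - 2*k)
r(p, F) = -6 (r(p, F) = -5 - 1 = -6)
a(t, z) = 12 - 6*z² (a(t, z) = -6*((-1 + z² - 2*(-1)) - 3) = -6*((-1 + z² + 2) - 3) = -6*((1 + z²) - 3) = -6*(-2 + z²) = 12 - 6*z²)
-582*(-264 + 1/43) + a(-2030, -1038) = -582*(-264 + 1/43) + (12 - 6*(-1038)²) = -582*(-264 + 1/43) + (12 - 6*1077444) = -582*(-11351/43) + (12 - 6464664) = 6606282/43 - 6464652 = -271373754/43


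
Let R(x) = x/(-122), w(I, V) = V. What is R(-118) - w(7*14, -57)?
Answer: 3536/61 ≈ 57.967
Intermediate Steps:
R(x) = -x/122 (R(x) = x*(-1/122) = -x/122)
R(-118) - w(7*14, -57) = -1/122*(-118) - 1*(-57) = 59/61 + 57 = 3536/61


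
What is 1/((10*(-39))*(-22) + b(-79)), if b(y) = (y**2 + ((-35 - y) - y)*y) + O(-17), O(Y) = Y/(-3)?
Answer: 3/15329 ≈ 0.00019571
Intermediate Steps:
O(Y) = -Y/3 (O(Y) = Y*(-1/3) = -Y/3)
b(y) = 17/3 + y**2 + y*(-35 - 2*y) (b(y) = (y**2 + ((-35 - y) - y)*y) - 1/3*(-17) = (y**2 + (-35 - 2*y)*y) + 17/3 = (y**2 + y*(-35 - 2*y)) + 17/3 = 17/3 + y**2 + y*(-35 - 2*y))
1/((10*(-39))*(-22) + b(-79)) = 1/((10*(-39))*(-22) + (17/3 - 1*(-79)**2 - 35*(-79))) = 1/(-390*(-22) + (17/3 - 1*6241 + 2765)) = 1/(8580 + (17/3 - 6241 + 2765)) = 1/(8580 - 10411/3) = 1/(15329/3) = 3/15329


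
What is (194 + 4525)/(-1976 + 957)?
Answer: -4719/1019 ≈ -4.6310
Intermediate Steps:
(194 + 4525)/(-1976 + 957) = 4719/(-1019) = 4719*(-1/1019) = -4719/1019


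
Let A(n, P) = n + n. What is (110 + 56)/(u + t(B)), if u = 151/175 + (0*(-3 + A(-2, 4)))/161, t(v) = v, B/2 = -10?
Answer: -29050/3349 ≈ -8.6742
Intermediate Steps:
B = -20 (B = 2*(-10) = -20)
A(n, P) = 2*n
u = 151/175 (u = 151/175 + (0*(-3 + 2*(-2)))/161 = 151*(1/175) + (0*(-3 - 4))*(1/161) = 151/175 + (0*(-7))*(1/161) = 151/175 + 0*(1/161) = 151/175 + 0 = 151/175 ≈ 0.86286)
(110 + 56)/(u + t(B)) = (110 + 56)/(151/175 - 20) = 166/(-3349/175) = 166*(-175/3349) = -29050/3349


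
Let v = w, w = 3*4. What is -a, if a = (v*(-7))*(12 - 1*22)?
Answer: -840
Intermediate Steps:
w = 12
v = 12
a = 840 (a = (12*(-7))*(12 - 1*22) = -84*(12 - 22) = -84*(-10) = 840)
-a = -1*840 = -840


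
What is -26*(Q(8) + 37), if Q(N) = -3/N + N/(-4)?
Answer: -3601/4 ≈ -900.25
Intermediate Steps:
Q(N) = -3/N - N/4 (Q(N) = -3/N + N*(-¼) = -3/N - N/4)
-26*(Q(8) + 37) = -26*((-3/8 - ¼*8) + 37) = -26*((-3*⅛ - 2) + 37) = -26*((-3/8 - 2) + 37) = -26*(-19/8 + 37) = -26*277/8 = -3601/4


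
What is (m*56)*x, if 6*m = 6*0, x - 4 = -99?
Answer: 0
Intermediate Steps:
x = -95 (x = 4 - 99 = -95)
m = 0 (m = (6*0)/6 = (⅙)*0 = 0)
(m*56)*x = (0*56)*(-95) = 0*(-95) = 0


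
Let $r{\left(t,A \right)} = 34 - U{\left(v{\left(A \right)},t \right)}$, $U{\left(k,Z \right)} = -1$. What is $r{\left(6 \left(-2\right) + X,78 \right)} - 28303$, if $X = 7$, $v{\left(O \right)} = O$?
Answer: $-28268$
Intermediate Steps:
$r{\left(t,A \right)} = 35$ ($r{\left(t,A \right)} = 34 - -1 = 34 + 1 = 35$)
$r{\left(6 \left(-2\right) + X,78 \right)} - 28303 = 35 - 28303 = -28268$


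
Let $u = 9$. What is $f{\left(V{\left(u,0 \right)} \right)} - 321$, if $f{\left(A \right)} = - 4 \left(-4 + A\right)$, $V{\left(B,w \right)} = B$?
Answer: $-341$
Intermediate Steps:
$f{\left(A \right)} = 16 - 4 A$
$f{\left(V{\left(u,0 \right)} \right)} - 321 = \left(16 - 36\right) - 321 = -20 - 321 = -341$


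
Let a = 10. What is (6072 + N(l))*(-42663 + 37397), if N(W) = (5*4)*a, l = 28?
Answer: -33028352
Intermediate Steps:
N(W) = 200 (N(W) = (5*4)*10 = 20*10 = 200)
(6072 + N(l))*(-42663 + 37397) = (6072 + 200)*(-42663 + 37397) = 6272*(-5266) = -33028352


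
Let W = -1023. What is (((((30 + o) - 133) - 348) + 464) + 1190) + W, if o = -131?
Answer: 49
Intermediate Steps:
(((((30 + o) - 133) - 348) + 464) + 1190) + W = (((((30 - 131) - 133) - 348) + 464) + 1190) - 1023 = ((((-101 - 133) - 348) + 464) + 1190) - 1023 = (((-234 - 348) + 464) + 1190) - 1023 = ((-582 + 464) + 1190) - 1023 = (-118 + 1190) - 1023 = 1072 - 1023 = 49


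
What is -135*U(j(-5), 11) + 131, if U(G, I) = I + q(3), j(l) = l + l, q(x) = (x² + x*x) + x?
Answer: -4189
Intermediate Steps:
q(x) = x + 2*x² (q(x) = (x² + x²) + x = 2*x² + x = x + 2*x²)
j(l) = 2*l
U(G, I) = 21 + I (U(G, I) = I + 3*(1 + 2*3) = I + 3*(1 + 6) = I + 3*7 = I + 21 = 21 + I)
-135*U(j(-5), 11) + 131 = -135*(21 + 11) + 131 = -135*32 + 131 = -4320 + 131 = -4189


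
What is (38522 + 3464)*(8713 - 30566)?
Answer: -917520058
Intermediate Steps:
(38522 + 3464)*(8713 - 30566) = 41986*(-21853) = -917520058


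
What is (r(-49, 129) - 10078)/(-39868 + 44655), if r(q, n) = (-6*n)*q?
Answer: 27848/4787 ≈ 5.8174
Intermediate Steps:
r(q, n) = -6*n*q
(r(-49, 129) - 10078)/(-39868 + 44655) = (-6*129*(-49) - 10078)/(-39868 + 44655) = (37926 - 10078)/4787 = 27848*(1/4787) = 27848/4787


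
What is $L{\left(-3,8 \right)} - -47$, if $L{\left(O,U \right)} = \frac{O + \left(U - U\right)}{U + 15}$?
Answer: $\frac{1078}{23} \approx 46.87$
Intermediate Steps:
$L{\left(O,U \right)} = \frac{O}{15 + U}$ ($L{\left(O,U \right)} = \frac{O + 0}{15 + U} = \frac{O}{15 + U}$)
$L{\left(-3,8 \right)} - -47 = - \frac{3}{15 + 8} - -47 = - \frac{3}{23} + 47 = \frac{1078}{23}$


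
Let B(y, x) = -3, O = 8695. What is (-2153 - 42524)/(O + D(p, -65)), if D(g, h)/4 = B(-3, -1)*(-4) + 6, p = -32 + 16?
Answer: -44677/8767 ≈ -5.0960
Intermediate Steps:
p = -16
D(g, h) = 72 (D(g, h) = 4*(-3*(-4) + 6) = 4*(12 + 6) = 4*18 = 72)
(-2153 - 42524)/(O + D(p, -65)) = (-2153 - 42524)/(8695 + 72) = -44677/8767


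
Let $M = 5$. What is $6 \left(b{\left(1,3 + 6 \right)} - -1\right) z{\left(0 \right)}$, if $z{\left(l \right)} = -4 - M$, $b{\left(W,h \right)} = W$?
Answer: $-108$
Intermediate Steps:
$z{\left(l \right)} = -9$ ($z{\left(l \right)} = -4 - 5 = -9$)
$6 \left(b{\left(1,3 + 6 \right)} - -1\right) z{\left(0 \right)} = 6 \left(1 - -1\right) \left(-9\right) = 6 \left(1 + 1\right) \left(-9\right) = 6 \cdot 2 \left(-9\right) = 12 \left(-9\right) = -108$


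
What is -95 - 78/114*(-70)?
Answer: -895/19 ≈ -47.105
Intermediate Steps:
-95 - 78/114*(-70) = -95 - 78*1/114*(-70) = -95 - 13/19*(-70) = -95 + 910/19 = -895/19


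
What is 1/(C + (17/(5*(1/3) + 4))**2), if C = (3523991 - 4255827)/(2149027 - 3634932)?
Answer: 1485905/14104981 ≈ 0.10535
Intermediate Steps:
C = 731836/1485905 (C = -731836/(-1485905) = -731836*(-1/1485905) = 731836/1485905 ≈ 0.49252)
1/(C + (17/(5*(1/3) + 4))**2) = 1/(731836/1485905 + (17/(5*(1/3) + 4))**2) = 1/(731836/1485905 + (17/(5/3 + 4))**2) = 1/(731836/1485905 + (17/(17/3))**2) = 1/(731836/1485905 + (17*(3/17))**2) = 1/(731836/1485905 + 3**2) = 1/(731836/1485905 + 9) = 1/(14104981/1485905) = 1485905/14104981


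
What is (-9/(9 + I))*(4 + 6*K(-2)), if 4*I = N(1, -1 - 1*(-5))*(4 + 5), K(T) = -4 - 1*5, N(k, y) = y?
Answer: 25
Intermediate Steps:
K(T) = -9 (K(T) = -4 - 5 = -9)
I = 9 (I = ((-1 - 1*(-5))*(4 + 5))/4 = ((-1 + 5)*9)/4 = (4*9)/4 = (1/4)*36 = 9)
(-9/(9 + I))*(4 + 6*K(-2)) = (-9/(9 + 9))*(4 + 6*(-9)) = (-9/18)*(4 - 54) = -9*1/18*(-50) = -1/2*(-50) = 25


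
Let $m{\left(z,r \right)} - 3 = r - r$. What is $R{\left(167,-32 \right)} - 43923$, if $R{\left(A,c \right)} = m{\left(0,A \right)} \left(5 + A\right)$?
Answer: $-43407$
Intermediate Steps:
$m{\left(z,r \right)} = 3$ ($m{\left(z,r \right)} = 3 + \left(r - r\right) = 3 + 0 = 3$)
$R{\left(A,c \right)} = 15 + 3 A$ ($R{\left(A,c \right)} = 3 \left(5 + A\right) = 15 + 3 A$)
$R{\left(167,-32 \right)} - 43923 = \left(15 + 3 \cdot 167\right) - 43923 = \left(15 + 501\right) - 43923 = 516 - 43923 = -43407$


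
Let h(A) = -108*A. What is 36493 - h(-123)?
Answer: 23209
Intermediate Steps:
36493 - h(-123) = 36493 - (-108)*(-123) = 36493 - 1*13284 = 36493 - 13284 = 23209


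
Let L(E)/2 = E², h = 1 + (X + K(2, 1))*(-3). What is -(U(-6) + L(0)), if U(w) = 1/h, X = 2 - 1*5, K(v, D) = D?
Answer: -⅐ ≈ -0.14286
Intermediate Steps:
X = -3 (X = 2 - 5 = -3)
h = 7 (h = 1 + (-3 + 1)*(-3) = 1 - 2*(-3) = 1 + 6 = 7)
U(w) = ⅐ (U(w) = 1/7 = ⅐)
L(E) = 2*E²
-(U(-6) + L(0)) = -(⅐ + 2*0²) = -(⅐ + 2*0) = -(⅐ + 0) = -1*⅐ = -⅐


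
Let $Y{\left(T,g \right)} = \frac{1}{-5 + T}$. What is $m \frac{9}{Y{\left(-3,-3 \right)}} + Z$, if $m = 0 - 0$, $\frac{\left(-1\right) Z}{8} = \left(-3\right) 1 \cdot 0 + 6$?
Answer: $-48$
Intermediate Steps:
$Z = -48$ ($Z = - 8 \left(\left(-3\right) 1 \cdot 0 + 6\right) = - 8 \left(\left(-3\right) 0 + 6\right) = - 8 \left(0 + 6\right) = \left(-8\right) 6 = -48$)
$m = 0$ ($m = 0 + 0 = 0$)
$m \frac{9}{Y{\left(-3,-3 \right)}} + Z = 0 \frac{9}{\frac{1}{-5 - 3}} - 48 = 0 \frac{9}{\frac{1}{-8}} - 48 = 0 \frac{9}{- \frac{1}{8}} - 48 = 0 \cdot 9 \left(-8\right) - 48 = 0 \left(-72\right) - 48 = 0 - 48 = -48$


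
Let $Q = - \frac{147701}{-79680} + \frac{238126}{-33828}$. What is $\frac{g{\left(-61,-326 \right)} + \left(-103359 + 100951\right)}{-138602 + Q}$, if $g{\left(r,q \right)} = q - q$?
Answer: $\frac{180293317120}{10377885911787} \approx 0.017373$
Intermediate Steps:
$g{\left(r,q \right)} = 0$
$Q = - \frac{388262507}{74872640}$ ($Q = \left(-147701\right) \left(- \frac{1}{79680}\right) + 238126 \left(- \frac{1}{33828}\right) = \frac{147701}{79680} - \frac{119063}{16914} = - \frac{388262507}{74872640} \approx -5.1856$)
$\frac{g{\left(-61,-326 \right)} + \left(-103359 + 100951\right)}{-138602 + Q} = \frac{0 + \left(-103359 + 100951\right)}{-138602 - \frac{388262507}{74872640}} = \frac{0 - 2408}{- \frac{10377885911787}{74872640}} = \left(-2408\right) \left(- \frac{74872640}{10377885911787}\right) = \frac{180293317120}{10377885911787}$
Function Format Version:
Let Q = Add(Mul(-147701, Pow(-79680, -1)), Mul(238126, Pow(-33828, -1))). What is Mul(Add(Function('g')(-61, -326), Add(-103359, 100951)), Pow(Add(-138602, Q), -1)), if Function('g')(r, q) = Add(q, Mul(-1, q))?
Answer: Rational(180293317120, 10377885911787) ≈ 0.017373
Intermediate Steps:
Function('g')(r, q) = 0
Q = Rational(-388262507, 74872640) (Q = Add(Mul(-147701, Rational(-1, 79680)), Mul(238126, Rational(-1, 33828))) = Add(Rational(147701, 79680), Rational(-119063, 16914)) = Rational(-388262507, 74872640) ≈ -5.1856)
Mul(Add(Function('g')(-61, -326), Add(-103359, 100951)), Pow(Add(-138602, Q), -1)) = Mul(Add(0, Add(-103359, 100951)), Pow(Add(-138602, Rational(-388262507, 74872640)), -1)) = Mul(Add(0, -2408), Pow(Rational(-10377885911787, 74872640), -1)) = Mul(-2408, Rational(-74872640, 10377885911787)) = Rational(180293317120, 10377885911787)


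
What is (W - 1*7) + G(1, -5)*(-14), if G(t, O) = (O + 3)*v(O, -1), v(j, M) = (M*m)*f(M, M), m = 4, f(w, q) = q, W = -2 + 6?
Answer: 109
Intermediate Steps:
W = 4
v(j, M) = 4*M² (v(j, M) = (M*4)*M = (4*M)*M = 4*M²)
G(t, O) = 12 + 4*O (G(t, O) = (O + 3)*(4*(-1)²) = (3 + O)*(4*1) = (3 + O)*4 = 12 + 4*O)
(W - 1*7) + G(1, -5)*(-14) = (4 - 1*7) + (12 + 4*(-5))*(-14) = (4 - 7) + (12 - 20)*(-14) = -3 - 8*(-14) = -3 + 112 = 109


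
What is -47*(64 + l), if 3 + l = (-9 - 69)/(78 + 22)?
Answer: -141517/50 ≈ -2830.3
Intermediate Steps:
l = -189/50 (l = -3 + (-9 - 69)/(78 + 22) = -3 - 78/100 = -3 - 78*1/100 = -3 - 39/50 = -189/50 ≈ -3.7800)
-47*(64 + l) = -47*(64 - 189/50) = -47*3011/50 = -141517/50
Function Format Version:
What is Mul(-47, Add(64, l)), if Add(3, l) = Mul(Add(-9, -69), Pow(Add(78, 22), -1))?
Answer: Rational(-141517, 50) ≈ -2830.3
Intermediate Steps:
l = Rational(-189, 50) (l = Add(-3, Mul(Add(-9, -69), Pow(Add(78, 22), -1))) = Add(-3, Mul(-78, Pow(100, -1))) = Add(-3, Mul(-78, Rational(1, 100))) = Add(-3, Rational(-39, 50)) = Rational(-189, 50) ≈ -3.7800)
Mul(-47, Add(64, l)) = Mul(-47, Add(64, Rational(-189, 50))) = Mul(-47, Rational(3011, 50)) = Rational(-141517, 50)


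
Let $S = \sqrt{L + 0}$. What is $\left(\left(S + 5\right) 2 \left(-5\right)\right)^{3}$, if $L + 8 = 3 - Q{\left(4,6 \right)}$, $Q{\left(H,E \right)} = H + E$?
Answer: $100000 - 60000 i \sqrt{15} \approx 1.0 \cdot 10^{5} - 2.3238 \cdot 10^{5} i$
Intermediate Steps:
$Q{\left(H,E \right)} = E + H$
$L = -15$ ($L = -8 + \left(3 - \left(6 + 4\right)\right) = -8 + \left(3 - 10\right) = -8 - 7 = -15$)
$S = i \sqrt{15}$ ($S = \sqrt{-15 + 0} = \sqrt{-15} = i \sqrt{15} \approx 3.873 i$)
$\left(\left(S + 5\right) 2 \left(-5\right)\right)^{3} = \left(\left(i \sqrt{15} + 5\right) 2 \left(-5\right)\right)^{3} = \left(\left(5 + i \sqrt{15}\right) 2 \left(-5\right)\right)^{3} = \left(\left(10 + 2 i \sqrt{15}\right) \left(-5\right)\right)^{3} = \left(-50 - 10 i \sqrt{15}\right)^{3}$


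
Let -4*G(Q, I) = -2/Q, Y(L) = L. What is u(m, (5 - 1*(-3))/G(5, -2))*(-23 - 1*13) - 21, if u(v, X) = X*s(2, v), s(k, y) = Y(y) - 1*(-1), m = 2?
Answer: -8661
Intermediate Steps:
G(Q, I) = 1/(2*Q) (G(Q, I) = -(-1)/(2*Q) = 1/(2*Q))
s(k, y) = 1 + y (s(k, y) = y - 1*(-1) = y + 1 = 1 + y)
u(v, X) = X*(1 + v)
u(m, (5 - 1*(-3))/G(5, -2))*(-23 - 1*13) - 21 = (((5 - 1*(-3))/(((½)/5)))*(1 + 2))*(-23 - 1*13) - 21 = (((5 + 3)/(((½)*(⅕))))*3)*(-23 - 13) - 21 = ((8/(⅒))*3)*(-36) - 21 = ((8*10)*3)*(-36) - 21 = (80*3)*(-36) - 21 = 240*(-36) - 21 = -8640 - 21 = -8661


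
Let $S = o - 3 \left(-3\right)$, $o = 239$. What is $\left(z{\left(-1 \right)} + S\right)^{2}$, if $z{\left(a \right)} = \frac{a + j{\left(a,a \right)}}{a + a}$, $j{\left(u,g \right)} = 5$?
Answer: $60516$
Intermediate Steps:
$z{\left(a \right)} = \frac{5 + a}{2 a}$ ($z{\left(a \right)} = \frac{a + 5}{a + a} = \frac{5 + a}{2 a}$)
$S = 248$ ($S = 239 - 3 \left(-3\right) = 239 - -9 = 239 + 9 = 248$)
$\left(z{\left(-1 \right)} + S\right)^{2} = \left(\frac{5 - 1}{2 \left(-1\right)} + 248\right)^{2} = \left(\frac{1}{2} \left(-1\right) 4 + 248\right)^{2} = \left(-2 + 248\right)^{2} = 246^{2} = 60516$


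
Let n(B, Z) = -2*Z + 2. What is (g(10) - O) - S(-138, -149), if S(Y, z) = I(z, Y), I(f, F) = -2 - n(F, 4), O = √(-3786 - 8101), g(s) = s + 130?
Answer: 136 - I*√11887 ≈ 136.0 - 109.03*I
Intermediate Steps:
g(s) = 130 + s
n(B, Z) = 2 - 2*Z
O = I*√11887 (O = √(-11887) = I*√11887 ≈ 109.03*I)
I(f, F) = 4 (I(f, F) = -2 - (2 - 2*4) = -2 - (2 - 8) = -2 - 1*(-6) = -2 + 6 = 4)
S(Y, z) = 4
(g(10) - O) - S(-138, -149) = ((130 + 10) - I*√11887) - 1*4 = (140 - I*√11887) - 4 = 136 - I*√11887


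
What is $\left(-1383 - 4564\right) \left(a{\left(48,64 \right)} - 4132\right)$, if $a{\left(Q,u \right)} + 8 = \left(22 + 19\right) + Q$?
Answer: $24091297$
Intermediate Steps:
$a{\left(Q,u \right)} = 33 + Q$ ($a{\left(Q,u \right)} = -8 + \left(\left(22 + 19\right) + Q\right) = -8 + \left(41 + Q\right) = 33 + Q$)
$\left(-1383 - 4564\right) \left(a{\left(48,64 \right)} - 4132\right) = \left(-1383 - 4564\right) \left(\left(33 + 48\right) - 4132\right) = - 5947 \left(81 - 4132\right) = \left(-5947\right) \left(-4051\right) = 24091297$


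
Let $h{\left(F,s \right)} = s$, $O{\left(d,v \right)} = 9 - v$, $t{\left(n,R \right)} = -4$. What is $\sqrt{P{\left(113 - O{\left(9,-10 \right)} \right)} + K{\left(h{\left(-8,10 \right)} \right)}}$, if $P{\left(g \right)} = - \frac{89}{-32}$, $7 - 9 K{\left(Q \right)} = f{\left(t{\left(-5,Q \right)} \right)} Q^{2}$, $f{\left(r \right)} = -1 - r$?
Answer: $\frac{35 i \sqrt{14}}{24} \approx 5.4566 i$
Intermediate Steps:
$K{\left(Q \right)} = \frac{7}{9} - \frac{Q^{2}}{3}$ ($K{\left(Q \right)} = \frac{7}{9} - \frac{\left(-1 - -4\right) Q^{2}}{9} = \frac{7}{9} - \frac{\left(-1 + 4\right) Q^{2}}{9} = \frac{7}{9} - \frac{3 Q^{2}}{9} = \frac{7}{9} - \frac{Q^{2}}{3}$)
$P{\left(g \right)} = \frac{89}{32}$ ($P{\left(g \right)} = \left(-89\right) \left(- \frac{1}{32}\right) = \frac{89}{32}$)
$\sqrt{P{\left(113 - O{\left(9,-10 \right)} \right)} + K{\left(h{\left(-8,10 \right)} \right)}} = \sqrt{\frac{89}{32} + \left(\frac{7}{9} - \frac{10^{2}}{3}\right)} = \sqrt{\frac{89}{32} + \left(\frac{7}{9} - \frac{100}{3}\right)} = \sqrt{\frac{89}{32} - \frac{293}{9}} = \sqrt{- \frac{8575}{288}} = \frac{35 i \sqrt{14}}{24}$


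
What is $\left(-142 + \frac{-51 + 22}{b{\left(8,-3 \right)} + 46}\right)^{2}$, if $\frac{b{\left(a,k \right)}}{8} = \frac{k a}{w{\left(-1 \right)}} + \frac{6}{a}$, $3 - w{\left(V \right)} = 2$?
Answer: $\frac{394062201}{19600} \approx 20105.0$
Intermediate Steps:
$w{\left(V \right)} = 1$ ($w{\left(V \right)} = 3 - 2 = 1$)
$b{\left(a,k \right)} = \frac{48}{a} + 8 a k$ ($b{\left(a,k \right)} = 8 \left(\frac{k a}{1} + \frac{6}{a}\right) = 8 \left(a k 1 + \frac{6}{a}\right) = 8 \left(a k + \frac{6}{a}\right) = 8 \left(\frac{6}{a} + a k\right) = \frac{48}{a} + 8 a k$)
$\left(-142 + \frac{-51 + 22}{b{\left(8,-3 \right)} + 46}\right)^{2} = \left(-142 + \frac{-51 + 22}{\left(\frac{48}{8} + 8 \cdot 8 \left(-3\right)\right) + 46}\right)^{2} = \left(-142 - \frac{29}{\left(48 \cdot \frac{1}{8} - 192\right) + 46}\right)^{2} = \left(-142 - \frac{29}{\left(6 - 192\right) + 46}\right)^{2} = \left(-142 - \frac{29}{-186 + 46}\right)^{2} = \left(-142 - \frac{29}{-140}\right)^{2} = \left(-142 - - \frac{29}{140}\right)^{2} = \left(-142 + \frac{29}{140}\right)^{2} = \left(- \frac{19851}{140}\right)^{2} = \frac{394062201}{19600}$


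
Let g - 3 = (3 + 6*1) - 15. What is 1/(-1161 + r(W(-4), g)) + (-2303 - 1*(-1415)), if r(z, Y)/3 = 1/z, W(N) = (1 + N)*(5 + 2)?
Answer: -7217671/8128 ≈ -888.00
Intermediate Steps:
W(N) = 7 + 7*N (W(N) = (1 + N)*7 = 7 + 7*N)
g = -3 (g = 3 + ((3 + 6*1) - 15) = 3 + ((3 + 6) - 15) = 3 + (9 - 15) = 3 - 6 = -3)
r(z, Y) = 3/z
1/(-1161 + r(W(-4), g)) + (-2303 - 1*(-1415)) = 1/(-1161 + 3/(7 + 7*(-4))) + (-2303 - 1*(-1415)) = 1/(-1161 + 3/(7 - 28)) + (-2303 + 1415) = 1/(-1161 + 3/(-21)) - 888 = 1/(-1161 + 3*(-1/21)) - 888 = 1/(-1161 - 1/7) - 888 = 1/(-8128/7) - 888 = -7/8128 - 888 = -7217671/8128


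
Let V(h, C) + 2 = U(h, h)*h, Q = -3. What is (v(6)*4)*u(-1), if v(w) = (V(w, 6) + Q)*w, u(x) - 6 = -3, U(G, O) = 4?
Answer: 1368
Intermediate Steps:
V(h, C) = -2 + 4*h
u(x) = 3 (u(x) = 6 - 3 = 3)
v(w) = w*(-5 + 4*w) (v(w) = ((-2 + 4*w) - 3)*w = (-5 + 4*w)*w = w*(-5 + 4*w))
(v(6)*4)*u(-1) = ((6*(-5 + 4*6))*4)*3 = ((6*(-5 + 24))*4)*3 = ((6*19)*4)*3 = (114*4)*3 = 456*3 = 1368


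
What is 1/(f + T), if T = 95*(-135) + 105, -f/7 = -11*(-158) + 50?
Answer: -1/25236 ≈ -3.9626e-5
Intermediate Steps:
f = -12516 (f = -7*(-11*(-158) + 50) = -7*(1738 + 50) = -7*1788 = -12516)
T = -12720 (T = -12825 + 105 = -12720)
1/(f + T) = 1/(-12516 - 12720) = 1/(-25236) = -1/25236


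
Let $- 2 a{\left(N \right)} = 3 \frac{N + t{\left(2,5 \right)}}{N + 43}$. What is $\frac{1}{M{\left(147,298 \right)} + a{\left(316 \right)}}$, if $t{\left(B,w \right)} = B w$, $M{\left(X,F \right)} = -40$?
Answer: $- \frac{359}{14849} \approx -0.024177$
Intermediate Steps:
$a{\left(N \right)} = - \frac{3 \left(10 + N\right)}{2 \left(43 + N\right)}$ ($a{\left(N \right)} = - \frac{3 \frac{N + 2 \cdot 5}{N + 43}}{2} = - \frac{3 \frac{N + 10}{43 + N}}{2} = - \frac{3 \frac{10 + N}{43 + N}}{2} = - \frac{3 \frac{1}{43 + N} \left(10 + N\right)}{2} = - \frac{3 \left(10 + N\right)}{2 \left(43 + N\right)}$)
$\frac{1}{M{\left(147,298 \right)} + a{\left(316 \right)}} = \frac{1}{-40 + \frac{3 \left(-10 - 316\right)}{2 \left(43 + 316\right)}} = \frac{1}{-40 + \frac{3 \left(-10 - 316\right)}{2 \cdot 359}} = \frac{1}{-40 + \frac{3}{2} \cdot \frac{1}{359} \left(-326\right)} = \frac{1}{-40 - \frac{489}{359}} = \frac{1}{- \frac{14849}{359}} = - \frac{359}{14849}$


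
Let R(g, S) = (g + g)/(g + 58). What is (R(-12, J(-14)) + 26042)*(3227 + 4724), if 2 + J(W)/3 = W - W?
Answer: 4762283254/23 ≈ 2.0706e+8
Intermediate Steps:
J(W) = -6 (J(W) = -6 + 3*(W - W) = -6 + 3*0 = -6 + 0 = -6)
R(g, S) = 2*g/(58 + g) (R(g, S) = (2*g)/(58 + g) = 2*g/(58 + g))
(R(-12, J(-14)) + 26042)*(3227 + 4724) = (2*(-12)/(58 - 12) + 26042)*(3227 + 4724) = (2*(-12)/46 + 26042)*7951 = (2*(-12)*(1/46) + 26042)*7951 = (-12/23 + 26042)*7951 = (598954/23)*7951 = 4762283254/23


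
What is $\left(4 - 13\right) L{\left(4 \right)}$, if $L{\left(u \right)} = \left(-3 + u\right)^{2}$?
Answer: $-9$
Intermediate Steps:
$\left(4 - 13\right) L{\left(4 \right)} = \left(4 - 13\right) \left(-3 + 4\right)^{2} = - 9 \cdot 1^{2} = \left(-9\right) 1 = -9$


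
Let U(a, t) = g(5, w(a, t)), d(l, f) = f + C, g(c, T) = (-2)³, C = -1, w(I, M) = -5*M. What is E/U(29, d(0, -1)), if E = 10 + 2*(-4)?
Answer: -¼ ≈ -0.25000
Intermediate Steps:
g(c, T) = -8
d(l, f) = -1 + f (d(l, f) = f - 1 = -1 + f)
E = 2 (E = 10 - 8 = 2)
U(a, t) = -8
E/U(29, d(0, -1)) = 2/(-8) = 2*(-⅛) = -¼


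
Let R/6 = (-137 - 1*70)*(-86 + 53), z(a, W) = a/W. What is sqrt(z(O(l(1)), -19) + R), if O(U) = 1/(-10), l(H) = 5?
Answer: sqrt(1479594790)/190 ≈ 202.45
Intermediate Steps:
O(U) = -1/10
R = 40986 (R = 6*((-137 - 1*70)*(-86 + 53)) = 6*((-137 - 70)*(-33)) = 6*(-207*(-33)) = 6*6831 = 40986)
sqrt(z(O(l(1)), -19) + R) = sqrt(-1/10/(-19) + 40986) = sqrt(-1/10*(-1/19) + 40986) = sqrt(1/190 + 40986) = sqrt(7787341/190) = sqrt(1479594790)/190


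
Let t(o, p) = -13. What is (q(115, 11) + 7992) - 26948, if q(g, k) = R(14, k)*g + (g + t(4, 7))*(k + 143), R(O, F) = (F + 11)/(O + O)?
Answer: -44207/14 ≈ -3157.6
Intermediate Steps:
R(O, F) = (11 + F)/(2*O) (R(O, F) = (11 + F)/((2*O)) = (11 + F)*(1/(2*O)) = (11 + F)/(2*O))
q(g, k) = g*(11/28 + k/28) + (-13 + g)*(143 + k) (q(g, k) = ((½)*(11 + k)/14)*g + (g - 13)*(k + 143) = ((½)*(1/14)*(11 + k))*g + (-13 + g)*(143 + k) = (11/28 + k/28)*g + (-13 + g)*(143 + k) = g*(11/28 + k/28) + (-13 + g)*(143 + k))
(q(115, 11) + 7992) - 26948 = ((-1859 - 13*11 + (4015/28)*115 + (29/28)*115*11) + 7992) - 26948 = ((-1859 - 143 + 461725/28 + 36685/28) + 7992) - 26948 = (221177/14 + 7992) - 26948 = 333065/14 - 26948 = -44207/14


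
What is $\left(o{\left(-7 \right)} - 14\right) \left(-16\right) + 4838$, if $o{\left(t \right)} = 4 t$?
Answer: $5510$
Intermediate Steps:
$\left(o{\left(-7 \right)} - 14\right) \left(-16\right) + 4838 = \left(4 \left(-7\right) - 14\right) \left(-16\right) + 4838 = \left(-28 - 14\right) \left(-16\right) + 4838 = \left(-42\right) \left(-16\right) + 4838 = 672 + 4838 = 5510$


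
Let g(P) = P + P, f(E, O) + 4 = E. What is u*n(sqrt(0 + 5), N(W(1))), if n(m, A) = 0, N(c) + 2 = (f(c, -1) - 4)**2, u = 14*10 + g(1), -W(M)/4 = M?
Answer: 0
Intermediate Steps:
f(E, O) = -4 + E
g(P) = 2*P
W(M) = -4*M
u = 142 (u = 14*10 + 2*1 = 140 + 2 = 142)
N(c) = -2 + (-8 + c)**2 (N(c) = -2 + ((-4 + c) - 4)**2 = -2 + (-8 + c)**2)
u*n(sqrt(0 + 5), N(W(1))) = 142*0 = 0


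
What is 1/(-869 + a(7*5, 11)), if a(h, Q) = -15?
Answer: -1/884 ≈ -0.0011312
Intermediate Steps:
1/(-869 + a(7*5, 11)) = 1/(-869 - 15) = 1/(-884) = -1/884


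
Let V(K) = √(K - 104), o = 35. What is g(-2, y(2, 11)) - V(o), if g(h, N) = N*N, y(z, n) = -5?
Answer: 25 - I*√69 ≈ 25.0 - 8.3066*I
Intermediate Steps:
g(h, N) = N²
V(K) = √(-104 + K)
g(-2, y(2, 11)) - V(o) = (-5)² - √(-104 + 35) = 25 - √(-69) = 25 - I*√69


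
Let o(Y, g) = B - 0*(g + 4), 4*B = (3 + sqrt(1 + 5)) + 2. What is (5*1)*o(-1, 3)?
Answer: 25/4 + 5*sqrt(6)/4 ≈ 9.3119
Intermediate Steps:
B = 5/4 + sqrt(6)/4 (B = ((3 + sqrt(1 + 5)) + 2)/4 = ((3 + sqrt(6)) + 2)/4 = (5 + sqrt(6))/4 = 5/4 + sqrt(6)/4 ≈ 1.8624)
o(Y, g) = 5/4 + sqrt(6)/4 (o(Y, g) = (5/4 + sqrt(6)/4) - 0*(g + 4) = (5/4 + sqrt(6)/4) - 0*(4 + g) = (5/4 + sqrt(6)/4) - 3*0 = (5/4 + sqrt(6)/4) + 0 = 5/4 + sqrt(6)/4)
(5*1)*o(-1, 3) = (5*1)*(5/4 + sqrt(6)/4) = 5*(5/4 + sqrt(6)/4) = 25/4 + 5*sqrt(6)/4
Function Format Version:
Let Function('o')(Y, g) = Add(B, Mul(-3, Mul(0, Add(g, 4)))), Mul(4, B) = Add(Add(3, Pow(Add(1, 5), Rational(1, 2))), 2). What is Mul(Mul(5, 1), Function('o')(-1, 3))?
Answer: Add(Rational(25, 4), Mul(Rational(5, 4), Pow(6, Rational(1, 2)))) ≈ 9.3119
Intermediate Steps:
B = Add(Rational(5, 4), Mul(Rational(1, 4), Pow(6, Rational(1, 2)))) (B = Mul(Rational(1, 4), Add(Add(3, Pow(Add(1, 5), Rational(1, 2))), 2)) = Mul(Rational(1, 4), Add(Add(3, Pow(6, Rational(1, 2))), 2)) = Mul(Rational(1, 4), Add(5, Pow(6, Rational(1, 2)))) = Add(Rational(5, 4), Mul(Rational(1, 4), Pow(6, Rational(1, 2)))) ≈ 1.8624)
Function('o')(Y, g) = Add(Rational(5, 4), Mul(Rational(1, 4), Pow(6, Rational(1, 2)))) (Function('o')(Y, g) = Add(Add(Rational(5, 4), Mul(Rational(1, 4), Pow(6, Rational(1, 2)))), Mul(-3, Mul(0, Add(g, 4)))) = Add(Add(Rational(5, 4), Mul(Rational(1, 4), Pow(6, Rational(1, 2)))), Mul(-3, Mul(0, Add(4, g)))) = Add(Add(Rational(5, 4), Mul(Rational(1, 4), Pow(6, Rational(1, 2)))), Mul(-3, 0)) = Add(Add(Rational(5, 4), Mul(Rational(1, 4), Pow(6, Rational(1, 2)))), 0) = Add(Rational(5, 4), Mul(Rational(1, 4), Pow(6, Rational(1, 2)))))
Mul(Mul(5, 1), Function('o')(-1, 3)) = Mul(Mul(5, 1), Add(Rational(5, 4), Mul(Rational(1, 4), Pow(6, Rational(1, 2))))) = Mul(5, Add(Rational(5, 4), Mul(Rational(1, 4), Pow(6, Rational(1, 2))))) = Add(Rational(25, 4), Mul(Rational(5, 4), Pow(6, Rational(1, 2))))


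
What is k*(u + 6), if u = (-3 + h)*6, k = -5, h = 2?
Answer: 0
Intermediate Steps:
u = -6 (u = (-3 + 2)*6 = -1*6 = -6)
k*(u + 6) = -5*(-6 + 6) = -5*0 = 0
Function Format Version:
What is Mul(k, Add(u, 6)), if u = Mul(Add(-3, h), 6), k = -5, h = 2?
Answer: 0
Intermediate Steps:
u = -6 (u = Mul(Add(-3, 2), 6) = Mul(-1, 6) = -6)
Mul(k, Add(u, 6)) = Mul(-5, Add(-6, 6)) = Mul(-5, 0) = 0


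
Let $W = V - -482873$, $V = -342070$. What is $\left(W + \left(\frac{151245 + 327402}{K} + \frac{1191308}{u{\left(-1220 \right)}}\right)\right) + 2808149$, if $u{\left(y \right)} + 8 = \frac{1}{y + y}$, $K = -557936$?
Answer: $\frac{30496605298877705}{10891468656} \approx 2.8 \cdot 10^{6}$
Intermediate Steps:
$u{\left(y \right)} = -8 + \frac{1}{2 y}$ ($u{\left(y \right)} = -8 + \frac{1}{y + y} = -8 + \frac{1}{2 y}$)
$W = 140803$ ($W = -342070 - -482873 = -342070 + 482873 = 140803$)
$\left(W + \left(\frac{151245 + 327402}{K} + \frac{1191308}{u{\left(-1220 \right)}}\right)\right) + 2808149 = \left(140803 + \left(\frac{151245 + 327402}{-557936} + \frac{1191308}{-8 + \frac{1}{2 \left(-1220\right)}}\right)\right) + 2808149 = \left(140803 + \left(478647 \left(- \frac{1}{557936}\right) + \frac{1191308}{-8 + \frac{1}{2} \left(- \frac{1}{1220}\right)}\right)\right) + 2808149 = \left(140803 + \left(- \frac{478647}{557936} + \frac{1191308}{-8 - \frac{1}{2440}}\right)\right) + 2808149 = \left(140803 + \left(- \frac{478647}{557936} + \frac{1191308}{- \frac{19521}{2440}}\right)\right) + 2808149 = \left(140803 + \left(- \frac{478647}{557936} + 1191308 \left(- \frac{2440}{19521}\right)\right)\right) + 2808149 = \left(140803 - \frac{1621812977170807}{10891468656}\right) + 2808149 = - \frac{88261516000039}{10891468656} + 2808149 = \frac{30496605298877705}{10891468656}$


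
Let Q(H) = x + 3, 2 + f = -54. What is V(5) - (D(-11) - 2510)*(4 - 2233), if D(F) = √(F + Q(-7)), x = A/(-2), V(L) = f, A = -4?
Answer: -5594846 + 2229*I*√6 ≈ -5.5948e+6 + 5459.9*I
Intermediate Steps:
f = -56 (f = -2 - 54 = -56)
V(L) = -56
x = 2 (x = -4/(-2) = -4*(-½) = 2)
Q(H) = 5 (Q(H) = 2 + 3 = 5)
D(F) = √(5 + F) (D(F) = √(F + 5) = √(5 + F))
V(5) - (D(-11) - 2510)*(4 - 2233) = -56 - (√(5 - 11) - 2510)*(4 - 2233) = -56 - (√(-6) - 2510)*(-2229) = -56 - (I*√6 - 2510)*(-2229) = -56 - (-2510 + I*√6)*(-2229) = -56 - (5594790 - 2229*I*√6) = -56 + (-5594790 + 2229*I*√6) = -5594846 + 2229*I*√6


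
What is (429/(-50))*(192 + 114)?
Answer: -65637/25 ≈ -2625.5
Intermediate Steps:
(429/(-50))*(192 + 114) = (429*(-1/50))*306 = -429/50*306 = -65637/25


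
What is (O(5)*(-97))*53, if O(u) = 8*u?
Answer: -205640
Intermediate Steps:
(O(5)*(-97))*53 = ((8*5)*(-97))*53 = (40*(-97))*53 = -3880*53 = -205640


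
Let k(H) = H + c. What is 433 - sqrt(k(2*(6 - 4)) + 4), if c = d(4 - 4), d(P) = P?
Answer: 433 - 2*sqrt(2) ≈ 430.17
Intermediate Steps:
c = 0 (c = 4 - 4 = 0)
k(H) = H (k(H) = H + 0 = H)
433 - sqrt(k(2*(6 - 4)) + 4) = 433 - sqrt(2*(6 - 4) + 4) = 433 - sqrt(2*2 + 4) = 433 - sqrt(4 + 4) = 433 - sqrt(8) = 433 - 2*sqrt(2)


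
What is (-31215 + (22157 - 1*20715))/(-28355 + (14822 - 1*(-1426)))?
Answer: 29773/12107 ≈ 2.4592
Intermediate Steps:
(-31215 + (22157 - 1*20715))/(-28355 + (14822 - 1*(-1426))) = (-31215 + (22157 - 20715))/(-28355 + (14822 + 1426)) = (-31215 + 1442)/(-28355 + 16248) = -29773/(-12107) = -29773*(-1/12107) = 29773/12107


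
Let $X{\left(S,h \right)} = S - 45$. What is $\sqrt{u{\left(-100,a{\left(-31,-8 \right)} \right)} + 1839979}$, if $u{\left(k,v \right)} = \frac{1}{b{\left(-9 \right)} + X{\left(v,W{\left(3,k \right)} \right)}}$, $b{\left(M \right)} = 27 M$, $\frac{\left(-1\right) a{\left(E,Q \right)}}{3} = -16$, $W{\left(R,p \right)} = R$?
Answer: $\frac{\sqrt{6623924385}}{60} \approx 1356.5$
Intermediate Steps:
$a{\left(E,Q \right)} = 48$ ($a{\left(E,Q \right)} = \left(-3\right) \left(-16\right) = 48$)
$X{\left(S,h \right)} = -45 + S$
$u{\left(k,v \right)} = \frac{1}{-288 + v}$ ($u{\left(k,v \right)} = \frac{1}{27 \left(-9\right) + \left(-45 + v\right)} = \frac{1}{-243 + \left(-45 + v\right)} = \frac{1}{-288 + v}$)
$\sqrt{u{\left(-100,a{\left(-31,-8 \right)} \right)} + 1839979} = \sqrt{\frac{1}{-288 + 48} + 1839979} = \sqrt{\frac{1}{-240} + 1839979} = \sqrt{- \frac{1}{240} + 1839979} = \sqrt{\frac{441594959}{240}} = \frac{\sqrt{6623924385}}{60}$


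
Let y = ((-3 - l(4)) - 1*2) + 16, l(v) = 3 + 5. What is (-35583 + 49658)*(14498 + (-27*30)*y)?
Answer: 169857100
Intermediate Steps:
l(v) = 8
y = 3 (y = ((-3 - 1*8) - 1*2) + 16 = ((-3 - 8) - 2) + 16 = (-11 - 2) + 16 = -13 + 16 = 3)
(-35583 + 49658)*(14498 + (-27*30)*y) = (-35583 + 49658)*(14498 - 27*30*3) = 14075*(14498 - 810*3) = 14075*(14498 - 2430) = 14075*12068 = 169857100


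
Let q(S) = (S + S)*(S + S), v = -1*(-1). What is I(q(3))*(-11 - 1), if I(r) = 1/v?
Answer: -12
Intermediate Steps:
v = 1
q(S) = 4*S**2 (q(S) = (2*S)*(2*S) = 4*S**2)
I(r) = 1 (I(r) = 1/1 = 1)
I(q(3))*(-11 - 1) = 1*(-11 - 1) = 1*(-12) = -12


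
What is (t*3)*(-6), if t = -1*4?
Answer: 72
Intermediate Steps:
t = -4
(t*3)*(-6) = -4*3*(-6) = -12*(-6) = 72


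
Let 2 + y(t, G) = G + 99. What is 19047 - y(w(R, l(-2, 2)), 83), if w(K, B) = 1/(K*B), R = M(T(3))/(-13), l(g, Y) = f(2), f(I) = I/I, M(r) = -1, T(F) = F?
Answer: 18867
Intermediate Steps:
f(I) = 1
l(g, Y) = 1
R = 1/13 (R = -1/(-13) = -1*(-1/13) = 1/13 ≈ 0.076923)
w(K, B) = 1/(B*K)
y(t, G) = 97 + G (y(t, G) = -2 + (G + 99) = -2 + (99 + G) = 97 + G)
19047 - y(w(R, l(-2, 2)), 83) = 19047 - (97 + 83) = 19047 - 1*180 = 19047 - 180 = 18867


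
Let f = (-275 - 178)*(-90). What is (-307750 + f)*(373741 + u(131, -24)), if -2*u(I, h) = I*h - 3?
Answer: -100201465210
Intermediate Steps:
u(I, h) = 3/2 - I*h/2 (u(I, h) = -(I*h - 3)/2 = -(-3 + I*h)/2 = 3/2 - I*h/2)
f = 40770 (f = -453*(-90) = 40770)
(-307750 + f)*(373741 + u(131, -24)) = (-307750 + 40770)*(373741 + (3/2 - ½*131*(-24))) = -266980*(373741 + (3/2 + 1572)) = -266980*(373741 + 3147/2) = -266980*750629/2 = -100201465210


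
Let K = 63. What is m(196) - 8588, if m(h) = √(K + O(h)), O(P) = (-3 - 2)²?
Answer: -8588 + 2*√22 ≈ -8578.6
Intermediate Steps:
O(P) = 25 (O(P) = (-5)² = 25)
m(h) = 2*√22 (m(h) = √(63 + 25) = √88 = 2*√22)
m(196) - 8588 = 2*√22 - 8588 = -8588 + 2*√22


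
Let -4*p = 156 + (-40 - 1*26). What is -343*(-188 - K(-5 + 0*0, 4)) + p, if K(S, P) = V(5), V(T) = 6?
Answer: 133039/2 ≈ 66520.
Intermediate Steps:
K(S, P) = 6
p = -45/2 (p = -(156 + (-40 - 1*26))/4 = -(156 + (-40 - 26))/4 = -(156 - 66)/4 = -1/4*90 = -45/2 ≈ -22.500)
-343*(-188 - K(-5 + 0*0, 4)) + p = -343*(-188 - 1*6) - 45/2 = -343*(-188 - 6) - 45/2 = -343*(-194) - 45/2 = 66542 - 45/2 = 133039/2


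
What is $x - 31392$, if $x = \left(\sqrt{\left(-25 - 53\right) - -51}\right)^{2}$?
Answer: $-31419$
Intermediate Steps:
$x = -27$ ($x = \left(\sqrt{-78 + 51}\right)^{2} = \left(\sqrt{-27}\right)^{2} = \left(3 i \sqrt{3}\right)^{2} = -27$)
$x - 31392 = -27 - 31392 = -31419$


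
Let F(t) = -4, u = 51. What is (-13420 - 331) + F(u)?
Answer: -13755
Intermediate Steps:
(-13420 - 331) + F(u) = (-13420 - 331) - 4 = -13751 - 4 = -13755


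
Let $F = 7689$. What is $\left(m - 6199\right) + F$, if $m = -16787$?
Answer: $-15297$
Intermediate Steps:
$\left(m - 6199\right) + F = \left(-16787 - 6199\right) + 7689 = -22986 + 7689 = -15297$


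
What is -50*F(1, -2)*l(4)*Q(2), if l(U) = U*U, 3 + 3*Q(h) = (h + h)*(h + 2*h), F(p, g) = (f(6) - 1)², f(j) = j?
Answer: -140000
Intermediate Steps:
F(p, g) = 25 (F(p, g) = (6 - 1)² = 5² = 25)
Q(h) = -1 + 2*h² (Q(h) = -1 + ((h + h)*(h + 2*h))/3 = -1 + ((2*h)*(3*h))/3 = -1 + (6*h²)/3 = -1 + 2*h²)
l(U) = U²
-50*F(1, -2)*l(4)*Q(2) = -50*25*4²*(-1 + 2*2²) = -50*25*16*(-1 + 2*4) = -20000*(-1 + 8) = -20000*7 = -50*2800 = -140000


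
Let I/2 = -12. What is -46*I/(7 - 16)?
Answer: -368/3 ≈ -122.67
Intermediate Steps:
I = -24 (I = 2*(-12) = -24)
-46*I/(7 - 16) = -(-1104)/(7 - 16) = -(-1104)/(-9) = -(-1104)*(-1)/9 = -46*8/3 = -368/3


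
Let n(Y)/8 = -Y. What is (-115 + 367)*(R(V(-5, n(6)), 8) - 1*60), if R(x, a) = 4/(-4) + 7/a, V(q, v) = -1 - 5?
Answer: -30303/2 ≈ -15152.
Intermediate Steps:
n(Y) = -8*Y (n(Y) = 8*(-Y) = -8*Y)
V(q, v) = -6
R(x, a) = -1 + 7/a (R(x, a) = 4*(-¼) + 7/a = -1 + 7/a)
(-115 + 367)*(R(V(-5, n(6)), 8) - 1*60) = (-115 + 367)*((7 - 1*8)/8 - 1*60) = 252*((7 - 8)/8 - 60) = 252*((⅛)*(-1) - 60) = 252*(-⅛ - 60) = 252*(-481/8) = -30303/2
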